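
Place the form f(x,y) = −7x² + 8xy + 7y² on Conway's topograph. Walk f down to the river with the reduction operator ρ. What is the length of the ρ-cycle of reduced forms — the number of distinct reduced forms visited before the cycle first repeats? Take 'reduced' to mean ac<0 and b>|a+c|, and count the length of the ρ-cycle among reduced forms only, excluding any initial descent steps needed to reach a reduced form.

D = 260, ⌊√D⌋ = 16
river: ρ → (7,6,-8)
river: ρ → (-8,10,5)
river: ρ → (5,10,-8)
river: ρ → (-8,6,7)
river: ρ → (7,8,-7)
river: ρ → (-7,6,8)
river: ρ → (8,10,-5)
river: ρ → (-5,10,8)
river: ρ → (8,6,-7)
river: ρ → (-7,8,7)
ρ-cycle length = 10 (tail of 0 descent steps not counted)

10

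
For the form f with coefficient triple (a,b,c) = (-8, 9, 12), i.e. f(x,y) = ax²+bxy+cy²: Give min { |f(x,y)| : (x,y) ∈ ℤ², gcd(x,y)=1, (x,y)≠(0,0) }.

river: ρ → (12,15,-5)
river: ρ → (-5,15,12)
river: ρ → (12,9,-8)
river: ρ → (-8,7,13)
river: ρ → (13,19,-2)
river: ρ → (-2,21,3)
river: ρ → (3,21,-2)
river: ρ → (-2,19,13)
river: ρ → (13,7,-8)
river: ρ → (-8,9,12)
closes: descent 0, river 10
min |a| on river = 2

2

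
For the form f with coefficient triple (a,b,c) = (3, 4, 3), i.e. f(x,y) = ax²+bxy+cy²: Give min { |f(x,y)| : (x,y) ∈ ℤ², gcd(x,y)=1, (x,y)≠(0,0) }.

translate: b→-2 (≡4 mod 6), so (3,4,3)→(3,-2,2)
flip: (3,-2,2)→(2,2,3)
reduced (well bottom): (2,2,3) with a≤c, −a<b≤a
well minimum = a = 2

2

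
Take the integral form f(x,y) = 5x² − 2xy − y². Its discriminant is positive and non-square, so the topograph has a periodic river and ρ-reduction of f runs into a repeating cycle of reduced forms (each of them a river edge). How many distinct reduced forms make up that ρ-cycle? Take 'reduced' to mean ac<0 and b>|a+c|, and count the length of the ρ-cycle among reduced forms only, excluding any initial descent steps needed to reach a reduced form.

D = 24, ⌊√D⌋ = 4
descent: ρ → (-1,4,2)  [lands on river]
river: ρ → (2,4,-1)
ρ-cycle length = 2 (tail of 1 descent step not counted)

2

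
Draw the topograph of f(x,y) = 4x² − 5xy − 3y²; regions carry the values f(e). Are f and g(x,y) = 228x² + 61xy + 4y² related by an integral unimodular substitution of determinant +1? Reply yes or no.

D₁ = 73, D₂ = 73
river cycle of f (length 18): (-3, 5, 4), (4, 3, -4), (-4, 5, 3), (3, 7, -2), (-2, 5, 6), (6, 7, -1), (-1, 7, 6), (6, 5, -2), (-2, 7, 3), (3, 5, -4), … (8 more)
river cycle of g (length 18): (4, 3, -4), (-4, 5, 3), (3, 7, -2), (-2, 5, 6), (6, 7, -1), (-1, 7, 6), (6, 5, -2), (-2, 7, 3), (3, 5, -4), (-4, 3, 4), … (8 more)
cycles coincide ⇒ equivalent

yes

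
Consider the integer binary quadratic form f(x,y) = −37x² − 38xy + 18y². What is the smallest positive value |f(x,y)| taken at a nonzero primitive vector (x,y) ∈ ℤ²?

descent: ρ → (18,38,-37)  [lands on river]
river: ρ → (-37,36,19)
river: ρ → (19,40,-33)
river: ρ → (-33,26,26)
river: ρ → (26,26,-33)
river: ρ → (-33,40,19)
river: ρ → (19,36,-37)
river: ρ → (-37,38,18)
river: ρ → (18,34,-41)
river: ρ → (-41,48,11)
river: ρ → (11,62,-6)
river: ρ → (-6,58,31)
river: ρ → (31,4,-33)
river: ρ → (-33,62,2)
river: ρ → (2,62,-33)
river: ρ → (-33,4,31)
river: ρ → (31,58,-6)
river: ρ → (-6,62,11)
river: ρ → (11,48,-41)
river: ρ → (-41,34,18)
closes: descent 1, river 20
min |a| on river = 2

2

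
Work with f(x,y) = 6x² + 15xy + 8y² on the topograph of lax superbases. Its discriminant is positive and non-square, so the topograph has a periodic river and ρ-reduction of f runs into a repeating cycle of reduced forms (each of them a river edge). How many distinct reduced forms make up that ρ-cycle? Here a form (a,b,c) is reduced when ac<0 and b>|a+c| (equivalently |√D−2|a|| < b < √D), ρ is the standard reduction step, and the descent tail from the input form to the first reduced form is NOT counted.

D = 33, ⌊√D⌋ = 5
descent: ρ → (8,1,-1)
descent: ρ → (-1,5,2)  [lands on river]
river: ρ → (2,3,-3)
river: ρ → (-3,3,2)
river: ρ → (2,5,-1)
ρ-cycle length = 4 (tail of 2 descent steps not counted)

4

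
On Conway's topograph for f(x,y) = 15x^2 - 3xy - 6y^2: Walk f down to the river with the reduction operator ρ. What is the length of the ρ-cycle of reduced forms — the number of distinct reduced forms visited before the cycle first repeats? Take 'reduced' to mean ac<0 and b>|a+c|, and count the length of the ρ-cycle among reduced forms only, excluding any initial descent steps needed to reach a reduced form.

D = 369, ⌊√D⌋ = 19
descent: ρ → (-6,15,6)  [lands on river]
river: ρ → (6,9,-12)
river: ρ → (-12,15,3)
river: ρ → (3,15,-12)
river: ρ → (-12,9,6)
river: ρ → (6,15,-6)
river: ρ → (-6,9,12)
river: ρ → (12,15,-3)
river: ρ → (-3,15,12)
river: ρ → (12,9,-6)
ρ-cycle length = 10 (tail of 1 descent step not counted)

10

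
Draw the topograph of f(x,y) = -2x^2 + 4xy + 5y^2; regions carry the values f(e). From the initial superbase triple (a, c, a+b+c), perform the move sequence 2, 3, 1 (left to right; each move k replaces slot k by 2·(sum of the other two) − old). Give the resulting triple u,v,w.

start (-2,5,7) = (f(1,0),f(0,1),f(1,1))
replace slot 2: 2·((-2)+7) − 5 = 5 → (-2,5,7)
replace slot 3: 2·((-2)+5) − 7 = -1 → (-2,5,-1)
replace slot 1: 2·(5+(-1)) − (-2) = 10 → (10,5,-1)

10,5,-1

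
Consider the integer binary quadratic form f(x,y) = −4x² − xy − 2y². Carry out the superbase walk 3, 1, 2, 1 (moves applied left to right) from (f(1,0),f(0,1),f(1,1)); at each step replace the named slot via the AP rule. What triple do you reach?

start (-4,-2,-7) = (f(1,0),f(0,1),f(1,1))
replace slot 3: 2·((-4)+(-2)) − (-7) = -5 → (-4,-2,-5)
replace slot 1: 2·((-2)+(-5)) − (-4) = -10 → (-10,-2,-5)
replace slot 2: 2·((-10)+(-5)) − (-2) = -28 → (-10,-28,-5)
replace slot 1: 2·((-28)+(-5)) − (-10) = -56 → (-56,-28,-5)

-56,-28,-5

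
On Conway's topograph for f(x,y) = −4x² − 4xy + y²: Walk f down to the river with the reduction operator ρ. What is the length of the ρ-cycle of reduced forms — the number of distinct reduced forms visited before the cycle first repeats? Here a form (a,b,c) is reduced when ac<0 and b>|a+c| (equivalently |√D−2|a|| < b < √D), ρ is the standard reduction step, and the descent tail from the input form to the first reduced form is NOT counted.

D = 32, ⌊√D⌋ = 5
descent: ρ → (1,4,-4)  [lands on river]
river: ρ → (-4,4,1)
ρ-cycle length = 2 (tail of 1 descent step not counted)

2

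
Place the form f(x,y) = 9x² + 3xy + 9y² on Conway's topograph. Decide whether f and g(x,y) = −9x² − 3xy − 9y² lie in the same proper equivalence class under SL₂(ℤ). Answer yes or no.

D₁ = -315, D₂ = -315
f: reduced (well bottom): (9,3,9) with a≤c, −a<b≤a
g is negative-definite; reduce −g:
−g: reduced (well bottom): (9,3,9) with a≤c, −a<b≤a
flip sign back: reduced form of g is (-9,-3,-9)
reduced forms (9, 3, 9) vs (-9, -3, -9) ⇒ inequivalent

no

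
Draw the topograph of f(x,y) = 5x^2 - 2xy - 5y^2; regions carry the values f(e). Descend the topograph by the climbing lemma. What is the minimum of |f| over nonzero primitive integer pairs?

descent: ρ → (-5,2,5)  [lands on river]
river: ρ → (5,8,-2)
river: ρ → (-2,8,5)
river: ρ → (5,2,-5)
river: ρ → (-5,8,2)
river: ρ → (2,8,-5)
closes: descent 1, river 6
min |a| on river = 2

2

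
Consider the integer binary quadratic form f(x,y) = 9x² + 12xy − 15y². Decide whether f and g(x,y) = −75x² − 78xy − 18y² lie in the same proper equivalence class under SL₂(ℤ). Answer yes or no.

D₁ = 684, D₂ = 684
river cycle of f (length 6): (-15, 18, 6), (6, 18, -15), (-15, 12, 9), (9, 24, -3), (-3, 24, 9), (9, 12, -15)
river cycle of g (length 6): (9, 12, -15), (-15, 18, 6), (6, 18, -15), (-15, 12, 9), (9, 24, -3), (-3, 24, 9)
cycles coincide ⇒ equivalent

yes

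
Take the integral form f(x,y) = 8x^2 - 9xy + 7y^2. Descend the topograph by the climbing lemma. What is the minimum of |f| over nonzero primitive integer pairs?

translate: b→7 (≡-9 mod 16), so (8,-9,7)→(8,7,6)
flip: (8,7,6)→(6,-7,8)
translate: b→5 (≡-7 mod 12), so (6,-7,8)→(6,5,7)
reduced (well bottom): (6,5,7) with a≤c, −a<b≤a
well minimum = a = 6

6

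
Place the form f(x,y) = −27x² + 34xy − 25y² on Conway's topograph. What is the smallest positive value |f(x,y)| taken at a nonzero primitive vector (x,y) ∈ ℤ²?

translate: b→20 (≡-34 mod 54), so (27,-34,25)→(27,20,18)
flip: (27,20,18)→(18,-20,27)
translate: b→16 (≡-20 mod 36), so (18,-20,27)→(18,16,25)
reduced (well bottom): (18,16,25) with a≤c, −a<b≤a
well minimum |f| = |-18| = 18 (negative-definite)

18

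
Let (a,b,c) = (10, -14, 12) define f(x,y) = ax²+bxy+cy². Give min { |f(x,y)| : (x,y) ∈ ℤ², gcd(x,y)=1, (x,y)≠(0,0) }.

translate: b→6 (≡-14 mod 20), so (10,-14,12)→(10,6,8)
flip: (10,6,8)→(8,-6,10)
reduced (well bottom): (8,-6,10) with a≤c, −a<b≤a
well minimum = a = 8

8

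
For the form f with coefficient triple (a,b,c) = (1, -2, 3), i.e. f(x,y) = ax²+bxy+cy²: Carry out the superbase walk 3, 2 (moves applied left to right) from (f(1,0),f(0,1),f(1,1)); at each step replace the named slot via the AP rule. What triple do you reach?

start (1,3,2) = (f(1,0),f(0,1),f(1,1))
replace slot 3: 2·(1+3) − 2 = 6 → (1,3,6)
replace slot 2: 2·(1+6) − 3 = 11 → (1,11,6)

1,11,6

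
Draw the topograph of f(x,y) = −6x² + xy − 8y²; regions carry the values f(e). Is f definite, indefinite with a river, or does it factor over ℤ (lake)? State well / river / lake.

D = b²−4ac = 1² − 4·(-6)·(-8) = -191
D < 0 ⇒ definite ⇒ every region one sign ⇒ single well

well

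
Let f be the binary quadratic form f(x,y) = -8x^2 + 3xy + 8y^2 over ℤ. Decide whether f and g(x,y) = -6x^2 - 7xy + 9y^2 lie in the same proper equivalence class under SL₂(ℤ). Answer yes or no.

D₁ = 265, D₂ = 265
river cycle of f (length 18): (8, 13, -3), (-3, 11, 12), (12, 13, -2), (-2, 15, 5), (5, 15, -2), (-2, 13, 12), (12, 11, -3), (-3, 13, 8), (8, 3, -8), (-8, 13, 3), … (8 more)
river cycle of g (length 22): (9, 7, -6), (-6, 5, 10), (10, 15, -1), (-1, 15, 10), (10, 5, -6), (-6, 7, 9), (9, 11, -4), (-4, 13, 6), (6, 11, -6), (-6, 13, 4), … (12 more)
cycles differ ⇒ inequivalent

no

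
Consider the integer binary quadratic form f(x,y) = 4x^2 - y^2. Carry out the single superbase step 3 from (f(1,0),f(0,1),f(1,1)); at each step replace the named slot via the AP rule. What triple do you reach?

start (4,-1,3) = (f(1,0),f(0,1),f(1,1))
replace slot 3: 2·(4+(-1)) − 3 = 3 → (4,-1,3)

4,-1,3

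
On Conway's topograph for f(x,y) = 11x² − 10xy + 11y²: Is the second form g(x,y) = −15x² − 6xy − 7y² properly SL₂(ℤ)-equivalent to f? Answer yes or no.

D₁ = -384, D₂ = -384
f: flip: (11,-10,11)→(11,10,11)
f: reduced (well bottom): (11,10,11) with a≤c, −a<b≤a
g is negative-definite; reduce −g:
−g: flip: (15,6,7)→(7,-6,15)
−g: reduced (well bottom): (7,-6,15) with a≤c, −a<b≤a
flip sign back: reduced form of g is (-7,6,-15)
reduced forms (11, 10, 11) vs (-7, 6, -15) ⇒ inequivalent

no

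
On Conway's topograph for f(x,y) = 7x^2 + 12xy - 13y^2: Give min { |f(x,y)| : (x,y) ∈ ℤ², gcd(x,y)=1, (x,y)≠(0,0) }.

river: ρ → (-13,14,6)
river: ρ → (6,22,-1)
river: ρ → (-1,22,6)
river: ρ → (6,14,-13)
river: ρ → (-13,12,7)
river: ρ → (7,16,-9)
river: ρ → (-9,20,3)
river: ρ → (3,22,-2)
river: ρ → (-2,22,3)
river: ρ → (3,20,-9)
river: ρ → (-9,16,7)
river: ρ → (7,12,-13)
closes: descent 0, river 12
min |a| on river = 1

1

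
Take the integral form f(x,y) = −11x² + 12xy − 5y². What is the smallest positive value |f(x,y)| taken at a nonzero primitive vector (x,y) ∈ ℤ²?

translate: b→10 (≡-12 mod 22), so (11,-12,5)→(11,10,4)
flip: (11,10,4)→(4,-10,11)
translate: b→-2 (≡-10 mod 8), so (4,-10,11)→(4,-2,5)
reduced (well bottom): (4,-2,5) with a≤c, −a<b≤a
well minimum |f| = |-4| = 4 (negative-definite)

4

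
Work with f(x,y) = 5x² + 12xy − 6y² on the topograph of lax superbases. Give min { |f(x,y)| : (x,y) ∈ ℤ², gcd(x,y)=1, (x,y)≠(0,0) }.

river: ρ → (-6,12,5)
river: ρ → (5,8,-10)
river: ρ → (-10,12,3)
river: ρ → (3,12,-10)
river: ρ → (-10,8,5)
river: ρ → (5,12,-6)
closes: descent 0, river 6
min |a| on river = 3

3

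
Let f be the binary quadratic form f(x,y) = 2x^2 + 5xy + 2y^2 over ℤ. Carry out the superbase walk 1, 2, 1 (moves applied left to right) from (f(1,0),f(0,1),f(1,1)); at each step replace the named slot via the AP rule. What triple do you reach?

start (2,2,9) = (f(1,0),f(0,1),f(1,1))
replace slot 1: 2·(2+9) − 2 = 20 → (20,2,9)
replace slot 2: 2·(20+9) − 2 = 56 → (20,56,9)
replace slot 1: 2·(56+9) − 20 = 110 → (110,56,9)

110,56,9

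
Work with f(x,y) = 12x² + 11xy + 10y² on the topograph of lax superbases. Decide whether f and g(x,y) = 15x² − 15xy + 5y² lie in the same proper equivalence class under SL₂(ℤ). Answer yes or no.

D₁ = -359, D₂ = -75
discriminants differ ⇒ not SL₂(ℤ)-equivalent

no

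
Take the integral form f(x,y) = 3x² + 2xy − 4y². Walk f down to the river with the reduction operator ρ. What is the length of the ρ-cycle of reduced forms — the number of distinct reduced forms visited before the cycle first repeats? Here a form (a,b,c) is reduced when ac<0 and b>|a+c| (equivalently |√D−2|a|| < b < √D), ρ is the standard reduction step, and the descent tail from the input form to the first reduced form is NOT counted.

D = 52, ⌊√D⌋ = 7
river: ρ → (-4,6,1)
river: ρ → (1,6,-4)
river: ρ → (-4,2,3)
river: ρ → (3,4,-3)
river: ρ → (-3,2,4)
river: ρ → (4,6,-1)
river: ρ → (-1,6,4)
river: ρ → (4,2,-3)
river: ρ → (-3,4,3)
river: ρ → (3,2,-4)
ρ-cycle length = 10 (tail of 0 descent steps not counted)

10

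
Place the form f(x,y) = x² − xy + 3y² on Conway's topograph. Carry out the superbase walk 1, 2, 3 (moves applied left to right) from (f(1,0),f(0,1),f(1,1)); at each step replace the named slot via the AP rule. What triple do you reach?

start (1,3,3) = (f(1,0),f(0,1),f(1,1))
replace slot 1: 2·(3+3) − 1 = 11 → (11,3,3)
replace slot 2: 2·(11+3) − 3 = 25 → (11,25,3)
replace slot 3: 2·(11+25) − 3 = 69 → (11,25,69)

11,25,69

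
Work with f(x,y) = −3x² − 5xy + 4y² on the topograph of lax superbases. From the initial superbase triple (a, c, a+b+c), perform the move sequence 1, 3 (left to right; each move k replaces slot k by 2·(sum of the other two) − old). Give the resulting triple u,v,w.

start (-3,4,-4) = (f(1,0),f(0,1),f(1,1))
replace slot 1: 2·(4+(-4)) − (-3) = 3 → (3,4,-4)
replace slot 3: 2·(3+4) − (-4) = 18 → (3,4,18)

3,4,18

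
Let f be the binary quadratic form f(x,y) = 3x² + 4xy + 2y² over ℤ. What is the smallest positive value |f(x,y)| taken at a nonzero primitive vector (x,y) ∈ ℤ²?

translate: b→-2 (≡4 mod 6), so (3,4,2)→(3,-2,1)
flip: (3,-2,1)→(1,2,3)
translate: b→0 (≡2 mod 2), so (1,2,3)→(1,0,2)
reduced (well bottom): (1,0,2) with a≤c, −a<b≤a
well minimum = a = 1

1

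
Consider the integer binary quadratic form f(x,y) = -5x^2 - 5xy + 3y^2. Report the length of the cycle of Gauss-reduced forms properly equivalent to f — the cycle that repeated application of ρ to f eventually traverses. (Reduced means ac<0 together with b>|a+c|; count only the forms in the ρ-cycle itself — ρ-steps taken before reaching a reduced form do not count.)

D = 85, ⌊√D⌋ = 9
descent: ρ → (3,5,-5)  [lands on river]
river: ρ → (-5,5,3)
river: ρ → (3,7,-3)
river: ρ → (-3,5,5)
river: ρ → (5,5,-3)
river: ρ → (-3,7,3)
ρ-cycle length = 6 (tail of 1 descent step not counted)

6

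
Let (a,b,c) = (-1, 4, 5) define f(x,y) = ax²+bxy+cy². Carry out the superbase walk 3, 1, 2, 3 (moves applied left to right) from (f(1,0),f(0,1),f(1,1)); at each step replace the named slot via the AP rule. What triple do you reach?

start (-1,5,8) = (f(1,0),f(0,1),f(1,1))
replace slot 3: 2·((-1)+5) − 8 = 0 → (-1,5,0)
replace slot 1: 2·(5+0) − (-1) = 11 → (11,5,0)
replace slot 2: 2·(11+0) − 5 = 17 → (11,17,0)
replace slot 3: 2·(11+17) − 0 = 56 → (11,17,56)

11,17,56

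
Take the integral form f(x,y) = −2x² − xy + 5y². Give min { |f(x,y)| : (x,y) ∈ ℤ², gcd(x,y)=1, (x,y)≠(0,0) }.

descent: ρ → (5,1,-2)
descent: ρ → (-2,3,4)  [lands on river]
river: ρ → (4,5,-1)
river: ρ → (-1,5,4)
river: ρ → (4,3,-2)
river: ρ → (-2,5,2)
river: ρ → (2,3,-4)
river: ρ → (-4,5,1)
river: ρ → (1,5,-4)
river: ρ → (-4,3,2)
river: ρ → (2,5,-2)
closes: descent 2, river 10
min |a| on river = 1

1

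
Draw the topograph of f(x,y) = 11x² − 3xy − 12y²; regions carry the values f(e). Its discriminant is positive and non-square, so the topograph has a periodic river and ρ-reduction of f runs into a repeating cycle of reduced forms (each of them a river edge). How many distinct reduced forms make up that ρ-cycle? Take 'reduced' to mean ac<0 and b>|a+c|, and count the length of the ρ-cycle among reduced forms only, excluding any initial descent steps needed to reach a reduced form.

D = 537, ⌊√D⌋ = 23
descent: ρ → (-12,3,11)  [lands on river]
river: ρ → (11,19,-4)
river: ρ → (-4,21,6)
river: ρ → (6,15,-13)
river: ρ → (-13,11,8)
river: ρ → (8,21,-3)
river: ρ → (-3,21,8)
river: ρ → (8,11,-13)
river: ρ → (-13,15,6)
river: ρ → (6,21,-4)
river: ρ → (-4,19,11)
river: ρ → (11,3,-12)
river: ρ → (-12,21,2)
river: ρ → (2,23,-1)
river: ρ → (-1,23,2)
river: ρ → (2,21,-12)
ρ-cycle length = 16 (tail of 1 descent step not counted)

16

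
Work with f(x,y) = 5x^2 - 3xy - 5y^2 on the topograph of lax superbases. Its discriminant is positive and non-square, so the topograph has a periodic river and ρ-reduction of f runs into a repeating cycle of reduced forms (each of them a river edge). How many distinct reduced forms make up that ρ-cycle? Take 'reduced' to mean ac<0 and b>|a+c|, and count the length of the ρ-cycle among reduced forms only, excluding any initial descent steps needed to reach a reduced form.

D = 109, ⌊√D⌋ = 10
descent: ρ → (-5,3,5)  [lands on river]
river: ρ → (5,7,-3)
river: ρ → (-3,5,7)
river: ρ → (7,9,-1)
river: ρ → (-1,9,7)
river: ρ → (7,5,-3)
river: ρ → (-3,7,5)
river: ρ → (5,3,-5)
river: ρ → (-5,7,3)
river: ρ → (3,5,-7)
river: ρ → (-7,9,1)
river: ρ → (1,9,-7)
river: ρ → (-7,5,3)
river: ρ → (3,7,-5)
ρ-cycle length = 14 (tail of 1 descent step not counted)

14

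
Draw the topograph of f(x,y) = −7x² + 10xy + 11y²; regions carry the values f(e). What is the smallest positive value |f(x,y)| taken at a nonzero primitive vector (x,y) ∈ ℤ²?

river: ρ → (11,12,-6)
river: ρ → (-6,12,11)
river: ρ → (11,10,-7)
river: ρ → (-7,18,3)
river: ρ → (3,18,-7)
river: ρ → (-7,10,11)
closes: descent 0, river 6
min |a| on river = 3

3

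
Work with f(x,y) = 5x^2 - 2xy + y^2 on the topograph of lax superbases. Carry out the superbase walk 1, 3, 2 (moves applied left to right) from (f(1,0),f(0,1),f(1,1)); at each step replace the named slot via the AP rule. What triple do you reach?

start (5,1,4) = (f(1,0),f(0,1),f(1,1))
replace slot 1: 2·(1+4) − 5 = 5 → (5,1,4)
replace slot 3: 2·(5+1) − 4 = 8 → (5,1,8)
replace slot 2: 2·(5+8) − 1 = 25 → (5,25,8)

5,25,8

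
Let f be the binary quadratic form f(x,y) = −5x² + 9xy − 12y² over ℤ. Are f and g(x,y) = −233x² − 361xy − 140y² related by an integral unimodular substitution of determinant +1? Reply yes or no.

D₁ = -159, D₂ = -159
f is negative-definite; reduce −f:
−f: translate: b→1 (≡-9 mod 10), so (5,-9,12)→(5,1,8)
−f: reduced (well bottom): (5,1,8) with a≤c, −a<b≤a
flip sign back: reduced form of f is (-5,-1,-8)
g is negative-definite; reduce −g:
−g: translate: b→-105 (≡361 mod 466), so (233,361,140)→(233,-105,12)
−g: flip: (233,-105,12)→(12,105,233)
−g: translate: b→9 (≡105 mod 24), so (12,105,233)→(12,9,5)
−g: flip: (12,9,5)→(5,-9,12)
−g: translate: b→1 (≡-9 mod 10), so (5,-9,12)→(5,1,8)
−g: reduced (well bottom): (5,1,8) with a≤c, −a<b≤a
flip sign back: reduced form of g is (-5,-1,-8)
reduced forms (-5, -1, -8) vs (-5, -1, -8) ⇒ equivalent

yes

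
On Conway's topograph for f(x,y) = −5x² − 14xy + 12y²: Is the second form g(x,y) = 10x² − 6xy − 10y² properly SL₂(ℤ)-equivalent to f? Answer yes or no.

D₁ = 436, D₂ = 436
river cycle of f (length 30): (12, 14, -5), (-5, 16, 9), (9, 20, -1), (-1, 20, 9), (9, 16, -5), (-5, 14, 12), (12, 10, -7), (-7, 18, 4), (4, 14, -15), (-15, 16, 3), … (20 more)
river cycle of g (length 14): (-10, 6, 10), (10, 14, -6), (-6, 10, 14), (14, 18, -2), (-2, 18, 14), (14, 10, -6), (-6, 14, 10), (10, 6, -10), (-10, 14, 6), (6, 10, -14), … (4 more)
cycles differ ⇒ inequivalent

no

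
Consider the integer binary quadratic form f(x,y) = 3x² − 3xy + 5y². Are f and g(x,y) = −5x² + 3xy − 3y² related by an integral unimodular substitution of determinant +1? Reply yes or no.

D₁ = -51, D₂ = -51
f: translate: b→3 (≡-3 mod 6), so (3,-3,5)→(3,3,5)
f: reduced (well bottom): (3,3,5) with a≤c, −a<b≤a
g is negative-definite; reduce −g:
−g: flip: (5,-3,3)→(3,3,5)
−g: reduced (well bottom): (3,3,5) with a≤c, −a<b≤a
flip sign back: reduced form of g is (-3,-3,-5)
reduced forms (3, 3, 5) vs (-3, -3, -5) ⇒ inequivalent

no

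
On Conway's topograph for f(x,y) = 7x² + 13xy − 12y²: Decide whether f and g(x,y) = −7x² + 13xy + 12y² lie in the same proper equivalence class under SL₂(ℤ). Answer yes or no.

D₁ = 505, D₂ = 505
river cycle of f (length 8): (-12, 11, 8), (8, 21, -2), (-2, 19, 18), (18, 17, -3), (-3, 19, 12), (12, 5, -10), (-10, 15, 7), (7, 13, -12)
river cycle of g (length 8): (12, 11, -8), (-8, 21, 2), (2, 19, -18), (-18, 17, 3), (3, 19, -12), (-12, 5, 10), (10, 15, -7), (-7, 13, 12)
cycles differ ⇒ inequivalent

no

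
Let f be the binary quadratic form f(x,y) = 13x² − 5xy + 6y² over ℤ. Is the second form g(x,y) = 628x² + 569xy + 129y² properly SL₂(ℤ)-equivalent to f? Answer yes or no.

D₁ = -287, D₂ = -287
f: flip: (13,-5,6)→(6,5,13)
f: reduced (well bottom): (6,5,13) with a≤c, −a<b≤a
g: flip: (628,569,129)→(129,-569,628)
g: translate: b→-53 (≡-569 mod 258), so (129,-569,628)→(129,-53,6)
g: flip: (129,-53,6)→(6,53,129)
g: translate: b→5 (≡53 mod 12), so (6,53,129)→(6,5,13)
g: reduced (well bottom): (6,5,13) with a≤c, −a<b≤a
reduced forms (6, 5, 13) vs (6, 5, 13) ⇒ equivalent

yes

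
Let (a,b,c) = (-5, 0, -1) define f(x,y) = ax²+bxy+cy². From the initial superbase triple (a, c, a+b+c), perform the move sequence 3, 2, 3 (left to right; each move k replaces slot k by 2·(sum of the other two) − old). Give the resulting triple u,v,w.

start (-5,-1,-6) = (f(1,0),f(0,1),f(1,1))
replace slot 3: 2·((-5)+(-1)) − (-6) = -6 → (-5,-1,-6)
replace slot 2: 2·((-5)+(-6)) − (-1) = -21 → (-5,-21,-6)
replace slot 3: 2·((-5)+(-21)) − (-6) = -46 → (-5,-21,-46)

-5,-21,-46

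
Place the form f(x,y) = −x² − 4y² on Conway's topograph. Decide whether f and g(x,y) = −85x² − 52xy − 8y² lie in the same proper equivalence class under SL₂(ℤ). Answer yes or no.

D₁ = -16, D₂ = -16
f is negative-definite; reduce −f:
−f: reduced (well bottom): (1,0,4) with a≤c, −a<b≤a
flip sign back: reduced form of f is (-1,0,-4)
g is negative-definite; reduce −g:
−g: flip: (85,52,8)→(8,-52,85)
−g: translate: b→-4 (≡-52 mod 16), so (8,-52,85)→(8,-4,1)
−g: flip: (8,-4,1)→(1,4,8)
−g: translate: b→0 (≡4 mod 2), so (1,4,8)→(1,0,4)
−g: reduced (well bottom): (1,0,4) with a≤c, −a<b≤a
flip sign back: reduced form of g is (-1,0,-4)
reduced forms (-1, 0, -4) vs (-1, 0, -4) ⇒ equivalent

yes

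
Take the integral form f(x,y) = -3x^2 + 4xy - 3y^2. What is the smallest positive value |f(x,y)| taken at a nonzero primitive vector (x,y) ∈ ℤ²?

translate: b→2 (≡-4 mod 6), so (3,-4,3)→(3,2,2)
flip: (3,2,2)→(2,-2,3)
translate: b→2 (≡-2 mod 4), so (2,-2,3)→(2,2,3)
reduced (well bottom): (2,2,3) with a≤c, −a<b≤a
well minimum |f| = |-2| = 2 (negative-definite)

2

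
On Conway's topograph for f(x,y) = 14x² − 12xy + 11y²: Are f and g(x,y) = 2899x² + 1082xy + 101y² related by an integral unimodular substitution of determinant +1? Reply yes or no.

D₁ = -472, D₂ = -472
f: flip: (14,-12,11)→(11,12,14)
f: translate: b→-10 (≡12 mod 22), so (11,12,14)→(11,-10,13)
f: reduced (well bottom): (11,-10,13) with a≤c, −a<b≤a
g: flip: (2899,1082,101)→(101,-1082,2899)
g: translate: b→-72 (≡-1082 mod 202), so (101,-1082,2899)→(101,-72,14)
g: flip: (101,-72,14)→(14,72,101)
g: translate: b→-12 (≡72 mod 28), so (14,72,101)→(14,-12,11)
g: flip: (14,-12,11)→(11,12,14)
g: translate: b→-10 (≡12 mod 22), so (11,12,14)→(11,-10,13)
g: reduced (well bottom): (11,-10,13) with a≤c, −a<b≤a
reduced forms (11, -10, 13) vs (11, -10, 13) ⇒ equivalent

yes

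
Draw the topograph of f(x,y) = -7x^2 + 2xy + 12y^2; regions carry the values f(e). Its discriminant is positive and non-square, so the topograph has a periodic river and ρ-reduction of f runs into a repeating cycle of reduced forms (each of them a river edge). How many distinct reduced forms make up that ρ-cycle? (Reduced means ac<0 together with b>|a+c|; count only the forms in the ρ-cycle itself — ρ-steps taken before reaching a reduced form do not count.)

D = 340, ⌊√D⌋ = 18
descent: ρ → (12,-2,-7)
descent: ρ → (-7,16,3)  [lands on river]
river: ρ → (3,14,-12)
river: ρ → (-12,10,5)
river: ρ → (5,10,-12)
river: ρ → (-12,14,3)
river: ρ → (3,16,-7)
river: ρ → (-7,12,7)
river: ρ → (7,16,-3)
river: ρ → (-3,14,12)
river: ρ → (12,10,-5)
river: ρ → (-5,10,12)
river: ρ → (12,14,-3)
river: ρ → (-3,16,7)
river: ρ → (7,12,-7)
ρ-cycle length = 14 (tail of 2 descent steps not counted)

14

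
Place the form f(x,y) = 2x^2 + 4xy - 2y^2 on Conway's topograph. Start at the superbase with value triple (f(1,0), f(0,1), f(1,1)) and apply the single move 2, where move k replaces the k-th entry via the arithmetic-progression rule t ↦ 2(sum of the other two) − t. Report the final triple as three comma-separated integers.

start (2,-2,4) = (f(1,0),f(0,1),f(1,1))
replace slot 2: 2·(2+4) − (-2) = 14 → (2,14,4)

2,14,4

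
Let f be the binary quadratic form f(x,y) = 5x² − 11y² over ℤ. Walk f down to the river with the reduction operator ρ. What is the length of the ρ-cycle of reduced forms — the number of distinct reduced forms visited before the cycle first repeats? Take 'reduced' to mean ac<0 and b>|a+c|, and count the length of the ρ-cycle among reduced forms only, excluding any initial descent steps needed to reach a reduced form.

D = 220, ⌊√D⌋ = 14
descent: ρ → (-11,0,5)
descent: ρ → (5,10,-6)  [lands on river]
river: ρ → (-6,14,1)
river: ρ → (1,14,-6)
river: ρ → (-6,10,5)
ρ-cycle length = 4 (tail of 2 descent steps not counted)

4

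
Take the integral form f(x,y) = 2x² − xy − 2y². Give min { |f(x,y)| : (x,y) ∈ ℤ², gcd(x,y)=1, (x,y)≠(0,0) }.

descent: ρ → (-2,1,2)  [lands on river]
river: ρ → (2,3,-1)
river: ρ → (-1,3,2)
river: ρ → (2,1,-2)
river: ρ → (-2,3,1)
river: ρ → (1,3,-2)
closes: descent 1, river 6
min |a| on river = 1

1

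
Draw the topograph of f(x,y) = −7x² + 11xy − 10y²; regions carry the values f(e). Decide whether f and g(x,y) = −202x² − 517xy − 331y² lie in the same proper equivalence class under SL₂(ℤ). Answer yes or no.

D₁ = -159, D₂ = -159
f is negative-definite; reduce −f:
−f: translate: b→3 (≡-11 mod 14), so (7,-11,10)→(7,3,6)
−f: flip: (7,3,6)→(6,-3,7)
−f: reduced (well bottom): (6,-3,7) with a≤c, −a<b≤a
flip sign back: reduced form of f is (-6,3,-7)
g is negative-definite; reduce −g:
−g: translate: b→113 (≡517 mod 404), so (202,517,331)→(202,113,16)
−g: flip: (202,113,16)→(16,-113,202)
−g: translate: b→15 (≡-113 mod 32), so (16,-113,202)→(16,15,6)
−g: flip: (16,15,6)→(6,-15,16)
−g: translate: b→-3 (≡-15 mod 12), so (6,-15,16)→(6,-3,7)
−g: reduced (well bottom): (6,-3,7) with a≤c, −a<b≤a
flip sign back: reduced form of g is (-6,3,-7)
reduced forms (-6, 3, -7) vs (-6, 3, -7) ⇒ equivalent

yes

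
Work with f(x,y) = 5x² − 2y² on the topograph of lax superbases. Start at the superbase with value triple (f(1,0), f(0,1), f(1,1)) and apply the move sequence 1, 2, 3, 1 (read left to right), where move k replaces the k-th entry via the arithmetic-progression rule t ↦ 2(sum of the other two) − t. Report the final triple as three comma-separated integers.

start (5,-2,3) = (f(1,0),f(0,1),f(1,1))
replace slot 1: 2·((-2)+3) − 5 = -3 → (-3,-2,3)
replace slot 2: 2·((-3)+3) − (-2) = 2 → (-3,2,3)
replace slot 3: 2·((-3)+2) − 3 = -5 → (-3,2,-5)
replace slot 1: 2·(2+(-5)) − (-3) = -3 → (-3,2,-5)

-3,2,-5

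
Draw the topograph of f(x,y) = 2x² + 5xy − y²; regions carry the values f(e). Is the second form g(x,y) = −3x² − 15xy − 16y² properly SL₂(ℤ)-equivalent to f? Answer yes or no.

D₁ = 33, D₂ = 33
river cycle of f (length 4): (-1, 5, 2), (2, 3, -3), (-3, 3, 2), (2, 5, -1)
river cycle of g (length 4): (-3, 3, 2), (2, 5, -1), (-1, 5, 2), (2, 3, -3)
cycles coincide ⇒ equivalent

yes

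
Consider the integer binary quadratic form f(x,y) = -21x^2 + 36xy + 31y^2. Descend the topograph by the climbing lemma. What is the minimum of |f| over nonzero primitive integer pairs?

river: ρ → (31,26,-26)
river: ρ → (-26,26,31)
river: ρ → (31,36,-21)
river: ρ → (-21,48,19)
river: ρ → (19,28,-41)
river: ρ → (-41,54,6)
river: ρ → (6,54,-41)
river: ρ → (-41,28,19)
river: ρ → (19,48,-21)
river: ρ → (-21,36,31)
closes: descent 0, river 10
min |a| on river = 6

6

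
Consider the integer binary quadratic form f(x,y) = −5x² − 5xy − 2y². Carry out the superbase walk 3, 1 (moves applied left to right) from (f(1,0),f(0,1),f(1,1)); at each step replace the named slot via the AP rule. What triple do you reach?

start (-5,-2,-12) = (f(1,0),f(0,1),f(1,1))
replace slot 3: 2·((-5)+(-2)) − (-12) = -2 → (-5,-2,-2)
replace slot 1: 2·((-2)+(-2)) − (-5) = -3 → (-3,-2,-2)

-3,-2,-2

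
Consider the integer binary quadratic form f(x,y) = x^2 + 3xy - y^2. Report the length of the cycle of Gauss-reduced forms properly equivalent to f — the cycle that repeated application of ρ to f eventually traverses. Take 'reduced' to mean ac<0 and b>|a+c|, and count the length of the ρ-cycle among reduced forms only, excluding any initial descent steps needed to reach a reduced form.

D = 13, ⌊√D⌋ = 3
river: ρ → (-1,3,1)
river: ρ → (1,3,-1)
ρ-cycle length = 2 (tail of 0 descent steps not counted)

2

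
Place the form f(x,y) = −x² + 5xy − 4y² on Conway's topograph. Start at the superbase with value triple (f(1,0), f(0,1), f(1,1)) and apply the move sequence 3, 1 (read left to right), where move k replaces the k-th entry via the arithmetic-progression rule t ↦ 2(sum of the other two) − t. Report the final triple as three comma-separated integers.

start (-1,-4,0) = (f(1,0),f(0,1),f(1,1))
replace slot 3: 2·((-1)+(-4)) − 0 = -10 → (-1,-4,-10)
replace slot 1: 2·((-4)+(-10)) − (-1) = -27 → (-27,-4,-10)

-27,-4,-10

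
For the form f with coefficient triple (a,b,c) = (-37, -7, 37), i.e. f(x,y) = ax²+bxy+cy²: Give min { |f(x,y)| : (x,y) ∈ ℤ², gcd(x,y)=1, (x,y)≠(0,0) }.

descent: ρ → (37,7,-37)  [lands on river]
river: ρ → (-37,67,7)
river: ρ → (7,73,-7)
river: ρ → (-7,67,37)
closes: descent 1, river 4
min |a| on river = 7

7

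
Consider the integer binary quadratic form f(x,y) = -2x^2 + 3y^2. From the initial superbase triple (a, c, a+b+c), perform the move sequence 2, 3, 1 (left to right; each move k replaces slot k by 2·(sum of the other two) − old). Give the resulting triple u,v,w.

start (-2,3,1) = (f(1,0),f(0,1),f(1,1))
replace slot 2: 2·((-2)+1) − 3 = -5 → (-2,-5,1)
replace slot 3: 2·((-2)+(-5)) − 1 = -15 → (-2,-5,-15)
replace slot 1: 2·((-5)+(-15)) − (-2) = -38 → (-38,-5,-15)

-38,-5,-15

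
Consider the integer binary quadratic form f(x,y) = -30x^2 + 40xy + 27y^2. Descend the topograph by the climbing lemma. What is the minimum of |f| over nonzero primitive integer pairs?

river: ρ → (27,68,-2)
river: ρ → (-2,68,27)
river: ρ → (27,40,-30)
river: ρ → (-30,20,37)
river: ρ → (37,54,-13)
river: ρ → (-13,50,45)
river: ρ → (45,40,-18)
river: ρ → (-18,68,3)
river: ρ → (3,64,-62)
river: ρ → (-62,60,5)
river: ρ → (5,60,-62)
river: ρ → (-62,64,3)
river: ρ → (3,68,-18)
river: ρ → (-18,40,45)
river: ρ → (45,50,-13)
river: ρ → (-13,54,37)
river: ρ → (37,20,-30)
river: ρ → (-30,40,27)
closes: descent 0, river 18
min |a| on river = 2

2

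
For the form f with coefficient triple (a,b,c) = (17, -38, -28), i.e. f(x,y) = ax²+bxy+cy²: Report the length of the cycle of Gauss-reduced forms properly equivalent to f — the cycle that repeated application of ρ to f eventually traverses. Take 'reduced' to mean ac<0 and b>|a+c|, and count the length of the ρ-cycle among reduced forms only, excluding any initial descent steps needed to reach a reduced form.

D = 3348, ⌊√D⌋ = 57
descent: ρ → (-28,38,17)  [lands on river]
river: ρ → (17,30,-36)
river: ρ → (-36,42,11)
river: ρ → (11,46,-28)
river: ρ → (-28,10,29)
river: ρ → (29,48,-9)
river: ρ → (-9,42,44)
river: ρ → (44,46,-7)
river: ρ → (-7,52,23)
river: ρ → (23,40,-19)
river: ρ → (-19,36,27)
river: ρ → (27,18,-28)
ρ-cycle length = 12 (tail of 1 descent step not counted)

12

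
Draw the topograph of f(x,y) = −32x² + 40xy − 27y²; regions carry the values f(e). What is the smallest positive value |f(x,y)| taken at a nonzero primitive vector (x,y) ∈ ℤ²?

translate: b→24 (≡-40 mod 64), so (32,-40,27)→(32,24,19)
flip: (32,24,19)→(19,-24,32)
translate: b→14 (≡-24 mod 38), so (19,-24,32)→(19,14,27)
reduced (well bottom): (19,14,27) with a≤c, −a<b≤a
well minimum |f| = |-19| = 19 (negative-definite)

19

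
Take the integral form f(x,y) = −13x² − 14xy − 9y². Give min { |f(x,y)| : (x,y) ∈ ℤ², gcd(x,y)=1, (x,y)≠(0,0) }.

translate: b→-12 (≡14 mod 26), so (13,14,9)→(13,-12,8)
flip: (13,-12,8)→(8,12,13)
translate: b→-4 (≡12 mod 16), so (8,12,13)→(8,-4,9)
reduced (well bottom): (8,-4,9) with a≤c, −a<b≤a
well minimum |f| = |-8| = 8 (negative-definite)

8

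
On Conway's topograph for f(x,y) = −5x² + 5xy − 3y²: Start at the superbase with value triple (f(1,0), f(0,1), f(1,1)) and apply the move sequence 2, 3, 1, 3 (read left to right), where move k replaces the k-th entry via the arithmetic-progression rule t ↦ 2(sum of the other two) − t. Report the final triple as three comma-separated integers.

start (-5,-3,-3) = (f(1,0),f(0,1),f(1,1))
replace slot 2: 2·((-5)+(-3)) − (-3) = -13 → (-5,-13,-3)
replace slot 3: 2·((-5)+(-13)) − (-3) = -33 → (-5,-13,-33)
replace slot 1: 2·((-13)+(-33)) − (-5) = -87 → (-87,-13,-33)
replace slot 3: 2·((-87)+(-13)) − (-33) = -167 → (-87,-13,-167)

-87,-13,-167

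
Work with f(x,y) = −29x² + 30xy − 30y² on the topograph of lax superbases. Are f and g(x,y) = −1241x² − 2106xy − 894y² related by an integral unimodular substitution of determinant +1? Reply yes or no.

D₁ = -2580, D₂ = -2580
f is negative-definite; reduce −f:
−f: translate: b→28 (≡-30 mod 58), so (29,-30,30)→(29,28,29)
−f: reduced (well bottom): (29,28,29) with a≤c, −a<b≤a
flip sign back: reduced form of f is (-29,-28,-29)
g is negative-definite; reduce −g:
−g: translate: b→-376 (≡2106 mod 2482), so (1241,2106,894)→(1241,-376,29)
−g: flip: (1241,-376,29)→(29,376,1241)
−g: translate: b→28 (≡376 mod 58), so (29,376,1241)→(29,28,29)
−g: reduced (well bottom): (29,28,29) with a≤c, −a<b≤a
flip sign back: reduced form of g is (-29,-28,-29)
reduced forms (-29, -28, -29) vs (-29, -28, -29) ⇒ equivalent

yes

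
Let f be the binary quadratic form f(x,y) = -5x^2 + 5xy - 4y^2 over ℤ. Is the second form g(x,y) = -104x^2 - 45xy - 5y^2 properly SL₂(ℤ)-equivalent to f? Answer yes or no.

D₁ = -55, D₂ = -55
f is negative-definite; reduce −f:
−f: translate: b→5 (≡-5 mod 10), so (5,-5,4)→(5,5,4)
−f: flip: (5,5,4)→(4,-5,5)
−f: translate: b→3 (≡-5 mod 8), so (4,-5,5)→(4,3,4)
−f: reduced (well bottom): (4,3,4) with a≤c, −a<b≤a
flip sign back: reduced form of f is (-4,-3,-4)
g is negative-definite; reduce −g:
−g: flip: (104,45,5)→(5,-45,104)
−g: translate: b→5 (≡-45 mod 10), so (5,-45,104)→(5,5,4)
−g: flip: (5,5,4)→(4,-5,5)
−g: translate: b→3 (≡-5 mod 8), so (4,-5,5)→(4,3,4)
−g: reduced (well bottom): (4,3,4) with a≤c, −a<b≤a
flip sign back: reduced form of g is (-4,-3,-4)
reduced forms (-4, -3, -4) vs (-4, -3, -4) ⇒ equivalent

yes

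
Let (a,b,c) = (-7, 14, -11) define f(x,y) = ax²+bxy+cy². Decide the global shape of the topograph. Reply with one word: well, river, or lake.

D = b²−4ac = 14² − 4·(-7)·(-11) = -112
D < 0 ⇒ definite ⇒ every region one sign ⇒ single well

well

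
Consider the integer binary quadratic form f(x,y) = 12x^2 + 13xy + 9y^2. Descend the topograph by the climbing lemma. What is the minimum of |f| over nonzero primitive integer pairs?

translate: b→-11 (≡13 mod 24), so (12,13,9)→(12,-11,8)
flip: (12,-11,8)→(8,11,12)
translate: b→-5 (≡11 mod 16), so (8,11,12)→(8,-5,9)
reduced (well bottom): (8,-5,9) with a≤c, −a<b≤a
well minimum = a = 8

8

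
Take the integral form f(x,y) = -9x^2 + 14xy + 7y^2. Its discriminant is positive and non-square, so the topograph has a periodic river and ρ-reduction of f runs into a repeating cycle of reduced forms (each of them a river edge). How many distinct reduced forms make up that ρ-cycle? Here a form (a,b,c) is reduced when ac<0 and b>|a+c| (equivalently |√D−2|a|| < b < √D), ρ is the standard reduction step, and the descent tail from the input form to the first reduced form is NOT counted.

D = 448, ⌊√D⌋ = 21
river: ρ → (7,14,-9)
river: ρ → (-9,4,12)
river: ρ → (12,20,-1)
river: ρ → (-1,20,12)
river: ρ → (12,4,-9)
river: ρ → (-9,14,7)
ρ-cycle length = 6 (tail of 0 descent steps not counted)

6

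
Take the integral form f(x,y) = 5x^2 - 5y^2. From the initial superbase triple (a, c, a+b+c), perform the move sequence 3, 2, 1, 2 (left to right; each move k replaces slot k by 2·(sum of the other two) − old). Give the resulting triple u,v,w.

start (5,-5,0) = (f(1,0),f(0,1),f(1,1))
replace slot 3: 2·(5+(-5)) − 0 = 0 → (5,-5,0)
replace slot 2: 2·(5+0) − (-5) = 15 → (5,15,0)
replace slot 1: 2·(15+0) − 5 = 25 → (25,15,0)
replace slot 2: 2·(25+0) − 15 = 35 → (25,35,0)

25,35,0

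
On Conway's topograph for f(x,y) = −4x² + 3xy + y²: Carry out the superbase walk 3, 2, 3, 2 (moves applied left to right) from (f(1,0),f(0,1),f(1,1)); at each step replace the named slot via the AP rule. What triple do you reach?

start (-4,1,0) = (f(1,0),f(0,1),f(1,1))
replace slot 3: 2·((-4)+1) − 0 = -6 → (-4,1,-6)
replace slot 2: 2·((-4)+(-6)) − 1 = -21 → (-4,-21,-6)
replace slot 3: 2·((-4)+(-21)) − (-6) = -44 → (-4,-21,-44)
replace slot 2: 2·((-4)+(-44)) − (-21) = -75 → (-4,-75,-44)

-4,-75,-44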